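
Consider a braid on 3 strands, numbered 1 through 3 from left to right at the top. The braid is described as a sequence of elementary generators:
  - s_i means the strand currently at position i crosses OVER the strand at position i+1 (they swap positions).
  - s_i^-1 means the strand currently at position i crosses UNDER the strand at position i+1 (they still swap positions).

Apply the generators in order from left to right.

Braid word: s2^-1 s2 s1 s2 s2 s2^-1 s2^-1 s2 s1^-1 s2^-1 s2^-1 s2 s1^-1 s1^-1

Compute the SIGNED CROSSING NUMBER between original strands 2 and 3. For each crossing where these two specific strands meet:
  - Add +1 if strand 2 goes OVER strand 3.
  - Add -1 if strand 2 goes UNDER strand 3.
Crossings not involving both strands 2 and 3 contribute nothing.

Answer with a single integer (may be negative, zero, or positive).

Gen 1: 2 under 3. Both 2&3? yes. Contrib: -1. Sum: -1
Gen 2: 3 over 2. Both 2&3? yes. Contrib: -1. Sum: -2
Gen 3: crossing 1x2. Both 2&3? no. Sum: -2
Gen 4: crossing 1x3. Both 2&3? no. Sum: -2
Gen 5: crossing 3x1. Both 2&3? no. Sum: -2
Gen 6: crossing 1x3. Both 2&3? no. Sum: -2
Gen 7: crossing 3x1. Both 2&3? no. Sum: -2
Gen 8: crossing 1x3. Both 2&3? no. Sum: -2
Gen 9: 2 under 3. Both 2&3? yes. Contrib: -1. Sum: -3
Gen 10: crossing 2x1. Both 2&3? no. Sum: -3
Gen 11: crossing 1x2. Both 2&3? no. Sum: -3
Gen 12: crossing 2x1. Both 2&3? no. Sum: -3
Gen 13: crossing 3x1. Both 2&3? no. Sum: -3
Gen 14: crossing 1x3. Both 2&3? no. Sum: -3

Answer: -3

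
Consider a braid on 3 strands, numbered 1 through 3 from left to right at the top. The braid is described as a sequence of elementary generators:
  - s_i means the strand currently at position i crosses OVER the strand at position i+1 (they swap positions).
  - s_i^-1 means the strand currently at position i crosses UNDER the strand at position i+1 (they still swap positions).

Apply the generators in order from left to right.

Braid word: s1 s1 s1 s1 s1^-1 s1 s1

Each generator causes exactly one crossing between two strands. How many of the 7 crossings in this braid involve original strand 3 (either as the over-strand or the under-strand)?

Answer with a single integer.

Gen 1: crossing 1x2. Involves strand 3? no. Count so far: 0
Gen 2: crossing 2x1. Involves strand 3? no. Count so far: 0
Gen 3: crossing 1x2. Involves strand 3? no. Count so far: 0
Gen 4: crossing 2x1. Involves strand 3? no. Count so far: 0
Gen 5: crossing 1x2. Involves strand 3? no. Count so far: 0
Gen 6: crossing 2x1. Involves strand 3? no. Count so far: 0
Gen 7: crossing 1x2. Involves strand 3? no. Count so far: 0

Answer: 0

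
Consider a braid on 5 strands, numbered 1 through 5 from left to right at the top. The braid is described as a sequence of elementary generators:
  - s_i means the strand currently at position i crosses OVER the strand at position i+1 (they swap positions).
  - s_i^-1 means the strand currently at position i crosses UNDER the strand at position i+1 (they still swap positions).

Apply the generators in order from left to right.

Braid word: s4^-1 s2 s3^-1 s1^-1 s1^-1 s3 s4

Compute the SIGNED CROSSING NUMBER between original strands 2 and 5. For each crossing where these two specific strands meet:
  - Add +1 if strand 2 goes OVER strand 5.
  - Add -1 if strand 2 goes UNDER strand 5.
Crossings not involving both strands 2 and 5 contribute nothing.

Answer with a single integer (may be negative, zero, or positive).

Answer: -2

Derivation:
Gen 1: crossing 4x5. Both 2&5? no. Sum: 0
Gen 2: crossing 2x3. Both 2&5? no. Sum: 0
Gen 3: 2 under 5. Both 2&5? yes. Contrib: -1. Sum: -1
Gen 4: crossing 1x3. Both 2&5? no. Sum: -1
Gen 5: crossing 3x1. Both 2&5? no. Sum: -1
Gen 6: 5 over 2. Both 2&5? yes. Contrib: -1. Sum: -2
Gen 7: crossing 5x4. Both 2&5? no. Sum: -2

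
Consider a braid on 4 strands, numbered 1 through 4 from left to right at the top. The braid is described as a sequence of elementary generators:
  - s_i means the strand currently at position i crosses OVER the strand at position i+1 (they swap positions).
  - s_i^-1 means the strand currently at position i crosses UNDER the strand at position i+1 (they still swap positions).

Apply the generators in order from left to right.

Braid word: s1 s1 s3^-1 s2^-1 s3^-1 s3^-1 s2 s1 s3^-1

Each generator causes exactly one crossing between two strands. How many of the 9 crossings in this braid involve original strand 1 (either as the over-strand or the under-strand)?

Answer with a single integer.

Answer: 3

Derivation:
Gen 1: crossing 1x2. Involves strand 1? yes. Count so far: 1
Gen 2: crossing 2x1. Involves strand 1? yes. Count so far: 2
Gen 3: crossing 3x4. Involves strand 1? no. Count so far: 2
Gen 4: crossing 2x4. Involves strand 1? no. Count so far: 2
Gen 5: crossing 2x3. Involves strand 1? no. Count so far: 2
Gen 6: crossing 3x2. Involves strand 1? no. Count so far: 2
Gen 7: crossing 4x2. Involves strand 1? no. Count so far: 2
Gen 8: crossing 1x2. Involves strand 1? yes. Count so far: 3
Gen 9: crossing 4x3. Involves strand 1? no. Count so far: 3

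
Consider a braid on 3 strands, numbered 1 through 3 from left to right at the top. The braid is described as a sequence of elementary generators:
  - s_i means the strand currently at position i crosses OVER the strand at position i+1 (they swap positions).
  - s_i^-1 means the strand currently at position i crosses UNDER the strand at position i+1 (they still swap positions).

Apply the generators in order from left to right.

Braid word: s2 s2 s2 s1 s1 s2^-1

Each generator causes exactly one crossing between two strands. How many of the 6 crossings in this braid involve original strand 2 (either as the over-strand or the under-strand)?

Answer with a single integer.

Answer: 4

Derivation:
Gen 1: crossing 2x3. Involves strand 2? yes. Count so far: 1
Gen 2: crossing 3x2. Involves strand 2? yes. Count so far: 2
Gen 3: crossing 2x3. Involves strand 2? yes. Count so far: 3
Gen 4: crossing 1x3. Involves strand 2? no. Count so far: 3
Gen 5: crossing 3x1. Involves strand 2? no. Count so far: 3
Gen 6: crossing 3x2. Involves strand 2? yes. Count so far: 4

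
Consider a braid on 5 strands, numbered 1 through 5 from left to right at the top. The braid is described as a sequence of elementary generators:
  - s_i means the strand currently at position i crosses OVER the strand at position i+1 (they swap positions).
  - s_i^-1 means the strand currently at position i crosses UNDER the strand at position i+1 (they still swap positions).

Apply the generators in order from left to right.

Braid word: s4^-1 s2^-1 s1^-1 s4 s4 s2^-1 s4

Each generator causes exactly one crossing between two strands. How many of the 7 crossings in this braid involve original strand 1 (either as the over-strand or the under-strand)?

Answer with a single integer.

Answer: 2

Derivation:
Gen 1: crossing 4x5. Involves strand 1? no. Count so far: 0
Gen 2: crossing 2x3. Involves strand 1? no. Count so far: 0
Gen 3: crossing 1x3. Involves strand 1? yes. Count so far: 1
Gen 4: crossing 5x4. Involves strand 1? no. Count so far: 1
Gen 5: crossing 4x5. Involves strand 1? no. Count so far: 1
Gen 6: crossing 1x2. Involves strand 1? yes. Count so far: 2
Gen 7: crossing 5x4. Involves strand 1? no. Count so far: 2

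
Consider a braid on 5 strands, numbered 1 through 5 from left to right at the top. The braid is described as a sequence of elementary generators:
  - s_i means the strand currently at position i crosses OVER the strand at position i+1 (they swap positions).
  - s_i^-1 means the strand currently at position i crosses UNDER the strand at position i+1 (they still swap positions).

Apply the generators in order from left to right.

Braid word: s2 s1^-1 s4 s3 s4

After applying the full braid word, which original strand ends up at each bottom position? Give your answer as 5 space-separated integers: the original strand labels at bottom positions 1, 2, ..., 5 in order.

Answer: 3 1 5 4 2

Derivation:
Gen 1 (s2): strand 2 crosses over strand 3. Perm now: [1 3 2 4 5]
Gen 2 (s1^-1): strand 1 crosses under strand 3. Perm now: [3 1 2 4 5]
Gen 3 (s4): strand 4 crosses over strand 5. Perm now: [3 1 2 5 4]
Gen 4 (s3): strand 2 crosses over strand 5. Perm now: [3 1 5 2 4]
Gen 5 (s4): strand 2 crosses over strand 4. Perm now: [3 1 5 4 2]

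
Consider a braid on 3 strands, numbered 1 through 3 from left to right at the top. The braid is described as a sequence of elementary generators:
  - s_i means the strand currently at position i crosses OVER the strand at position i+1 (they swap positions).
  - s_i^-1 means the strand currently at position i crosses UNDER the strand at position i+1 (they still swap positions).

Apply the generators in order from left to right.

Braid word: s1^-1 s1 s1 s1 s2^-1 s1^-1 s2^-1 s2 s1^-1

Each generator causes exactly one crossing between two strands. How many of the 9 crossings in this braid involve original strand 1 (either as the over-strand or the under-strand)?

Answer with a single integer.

Gen 1: crossing 1x2. Involves strand 1? yes. Count so far: 1
Gen 2: crossing 2x1. Involves strand 1? yes. Count so far: 2
Gen 3: crossing 1x2. Involves strand 1? yes. Count so far: 3
Gen 4: crossing 2x1. Involves strand 1? yes. Count so far: 4
Gen 5: crossing 2x3. Involves strand 1? no. Count so far: 4
Gen 6: crossing 1x3. Involves strand 1? yes. Count so far: 5
Gen 7: crossing 1x2. Involves strand 1? yes. Count so far: 6
Gen 8: crossing 2x1. Involves strand 1? yes. Count so far: 7
Gen 9: crossing 3x1. Involves strand 1? yes. Count so far: 8

Answer: 8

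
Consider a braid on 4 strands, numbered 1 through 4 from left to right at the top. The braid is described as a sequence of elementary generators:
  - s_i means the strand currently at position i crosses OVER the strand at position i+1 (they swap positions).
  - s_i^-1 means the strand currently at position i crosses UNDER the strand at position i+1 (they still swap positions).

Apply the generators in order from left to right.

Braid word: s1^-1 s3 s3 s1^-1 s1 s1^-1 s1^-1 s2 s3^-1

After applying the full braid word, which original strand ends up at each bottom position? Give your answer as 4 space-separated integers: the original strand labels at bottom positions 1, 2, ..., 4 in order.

Answer: 2 3 4 1

Derivation:
Gen 1 (s1^-1): strand 1 crosses under strand 2. Perm now: [2 1 3 4]
Gen 2 (s3): strand 3 crosses over strand 4. Perm now: [2 1 4 3]
Gen 3 (s3): strand 4 crosses over strand 3. Perm now: [2 1 3 4]
Gen 4 (s1^-1): strand 2 crosses under strand 1. Perm now: [1 2 3 4]
Gen 5 (s1): strand 1 crosses over strand 2. Perm now: [2 1 3 4]
Gen 6 (s1^-1): strand 2 crosses under strand 1. Perm now: [1 2 3 4]
Gen 7 (s1^-1): strand 1 crosses under strand 2. Perm now: [2 1 3 4]
Gen 8 (s2): strand 1 crosses over strand 3. Perm now: [2 3 1 4]
Gen 9 (s3^-1): strand 1 crosses under strand 4. Perm now: [2 3 4 1]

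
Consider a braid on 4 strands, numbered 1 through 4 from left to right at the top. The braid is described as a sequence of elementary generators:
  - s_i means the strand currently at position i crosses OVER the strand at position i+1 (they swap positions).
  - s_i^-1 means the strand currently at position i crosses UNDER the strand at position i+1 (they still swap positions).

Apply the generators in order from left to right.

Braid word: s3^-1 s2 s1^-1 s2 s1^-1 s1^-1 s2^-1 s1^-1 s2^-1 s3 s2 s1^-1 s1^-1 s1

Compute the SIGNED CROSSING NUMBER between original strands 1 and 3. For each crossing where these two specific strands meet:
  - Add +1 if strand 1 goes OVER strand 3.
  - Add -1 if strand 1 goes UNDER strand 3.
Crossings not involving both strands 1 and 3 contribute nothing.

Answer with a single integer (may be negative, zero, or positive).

Gen 1: crossing 3x4. Both 1&3? no. Sum: 0
Gen 2: crossing 2x4. Both 1&3? no. Sum: 0
Gen 3: crossing 1x4. Both 1&3? no. Sum: 0
Gen 4: crossing 1x2. Both 1&3? no. Sum: 0
Gen 5: crossing 4x2. Both 1&3? no. Sum: 0
Gen 6: crossing 2x4. Both 1&3? no. Sum: 0
Gen 7: crossing 2x1. Both 1&3? no. Sum: 0
Gen 8: crossing 4x1. Both 1&3? no. Sum: 0
Gen 9: crossing 4x2. Both 1&3? no. Sum: 0
Gen 10: crossing 4x3. Both 1&3? no. Sum: 0
Gen 11: crossing 2x3. Both 1&3? no. Sum: 0
Gen 12: 1 under 3. Both 1&3? yes. Contrib: -1. Sum: -1
Gen 13: 3 under 1. Both 1&3? yes. Contrib: +1. Sum: 0
Gen 14: 1 over 3. Both 1&3? yes. Contrib: +1. Sum: 1

Answer: 1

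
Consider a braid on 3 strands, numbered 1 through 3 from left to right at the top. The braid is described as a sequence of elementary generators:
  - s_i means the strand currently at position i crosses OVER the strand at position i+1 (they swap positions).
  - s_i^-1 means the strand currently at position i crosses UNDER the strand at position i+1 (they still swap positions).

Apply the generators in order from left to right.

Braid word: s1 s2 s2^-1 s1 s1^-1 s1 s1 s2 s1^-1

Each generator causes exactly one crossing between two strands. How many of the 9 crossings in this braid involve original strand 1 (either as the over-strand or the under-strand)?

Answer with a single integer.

Gen 1: crossing 1x2. Involves strand 1? yes. Count so far: 1
Gen 2: crossing 1x3. Involves strand 1? yes. Count so far: 2
Gen 3: crossing 3x1. Involves strand 1? yes. Count so far: 3
Gen 4: crossing 2x1. Involves strand 1? yes. Count so far: 4
Gen 5: crossing 1x2. Involves strand 1? yes. Count so far: 5
Gen 6: crossing 2x1. Involves strand 1? yes. Count so far: 6
Gen 7: crossing 1x2. Involves strand 1? yes. Count so far: 7
Gen 8: crossing 1x3. Involves strand 1? yes. Count so far: 8
Gen 9: crossing 2x3. Involves strand 1? no. Count so far: 8

Answer: 8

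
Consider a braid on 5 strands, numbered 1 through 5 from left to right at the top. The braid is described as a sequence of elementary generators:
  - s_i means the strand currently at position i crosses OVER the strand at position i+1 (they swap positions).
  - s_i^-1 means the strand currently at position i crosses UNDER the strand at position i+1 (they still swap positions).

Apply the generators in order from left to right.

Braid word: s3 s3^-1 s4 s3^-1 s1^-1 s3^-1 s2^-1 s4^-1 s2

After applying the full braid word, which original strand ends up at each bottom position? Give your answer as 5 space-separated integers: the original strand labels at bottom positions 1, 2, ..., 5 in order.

Gen 1 (s3): strand 3 crosses over strand 4. Perm now: [1 2 4 3 5]
Gen 2 (s3^-1): strand 4 crosses under strand 3. Perm now: [1 2 3 4 5]
Gen 3 (s4): strand 4 crosses over strand 5. Perm now: [1 2 3 5 4]
Gen 4 (s3^-1): strand 3 crosses under strand 5. Perm now: [1 2 5 3 4]
Gen 5 (s1^-1): strand 1 crosses under strand 2. Perm now: [2 1 5 3 4]
Gen 6 (s3^-1): strand 5 crosses under strand 3. Perm now: [2 1 3 5 4]
Gen 7 (s2^-1): strand 1 crosses under strand 3. Perm now: [2 3 1 5 4]
Gen 8 (s4^-1): strand 5 crosses under strand 4. Perm now: [2 3 1 4 5]
Gen 9 (s2): strand 3 crosses over strand 1. Perm now: [2 1 3 4 5]

Answer: 2 1 3 4 5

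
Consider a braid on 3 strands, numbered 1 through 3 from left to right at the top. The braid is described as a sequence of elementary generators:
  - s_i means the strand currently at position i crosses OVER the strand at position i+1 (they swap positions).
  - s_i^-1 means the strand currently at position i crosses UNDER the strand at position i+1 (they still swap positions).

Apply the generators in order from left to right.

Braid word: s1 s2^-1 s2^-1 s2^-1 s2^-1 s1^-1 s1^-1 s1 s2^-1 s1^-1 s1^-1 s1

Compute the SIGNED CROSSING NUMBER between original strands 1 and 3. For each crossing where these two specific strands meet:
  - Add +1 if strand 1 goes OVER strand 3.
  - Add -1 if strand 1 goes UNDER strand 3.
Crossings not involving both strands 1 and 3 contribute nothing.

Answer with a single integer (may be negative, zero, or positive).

Answer: 1

Derivation:
Gen 1: crossing 1x2. Both 1&3? no. Sum: 0
Gen 2: 1 under 3. Both 1&3? yes. Contrib: -1. Sum: -1
Gen 3: 3 under 1. Both 1&3? yes. Contrib: +1. Sum: 0
Gen 4: 1 under 3. Both 1&3? yes. Contrib: -1. Sum: -1
Gen 5: 3 under 1. Both 1&3? yes. Contrib: +1. Sum: 0
Gen 6: crossing 2x1. Both 1&3? no. Sum: 0
Gen 7: crossing 1x2. Both 1&3? no. Sum: 0
Gen 8: crossing 2x1. Both 1&3? no. Sum: 0
Gen 9: crossing 2x3. Both 1&3? no. Sum: 0
Gen 10: 1 under 3. Both 1&3? yes. Contrib: -1. Sum: -1
Gen 11: 3 under 1. Both 1&3? yes. Contrib: +1. Sum: 0
Gen 12: 1 over 3. Both 1&3? yes. Contrib: +1. Sum: 1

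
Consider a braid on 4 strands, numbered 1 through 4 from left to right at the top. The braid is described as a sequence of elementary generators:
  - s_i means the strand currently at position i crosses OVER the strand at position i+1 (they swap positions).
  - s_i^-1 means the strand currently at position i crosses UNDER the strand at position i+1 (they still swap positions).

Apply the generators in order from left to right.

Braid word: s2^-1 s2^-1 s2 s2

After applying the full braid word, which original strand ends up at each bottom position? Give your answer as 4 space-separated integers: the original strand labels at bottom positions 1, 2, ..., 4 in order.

Gen 1 (s2^-1): strand 2 crosses under strand 3. Perm now: [1 3 2 4]
Gen 2 (s2^-1): strand 3 crosses under strand 2. Perm now: [1 2 3 4]
Gen 3 (s2): strand 2 crosses over strand 3. Perm now: [1 3 2 4]
Gen 4 (s2): strand 3 crosses over strand 2. Perm now: [1 2 3 4]

Answer: 1 2 3 4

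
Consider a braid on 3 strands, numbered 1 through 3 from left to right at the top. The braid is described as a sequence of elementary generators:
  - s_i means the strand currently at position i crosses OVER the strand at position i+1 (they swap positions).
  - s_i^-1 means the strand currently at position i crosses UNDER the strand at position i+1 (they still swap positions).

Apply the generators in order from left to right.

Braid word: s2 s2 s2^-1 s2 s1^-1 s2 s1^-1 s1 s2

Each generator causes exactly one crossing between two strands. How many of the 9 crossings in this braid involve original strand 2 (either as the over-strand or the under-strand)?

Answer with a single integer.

Gen 1: crossing 2x3. Involves strand 2? yes. Count so far: 1
Gen 2: crossing 3x2. Involves strand 2? yes. Count so far: 2
Gen 3: crossing 2x3. Involves strand 2? yes. Count so far: 3
Gen 4: crossing 3x2. Involves strand 2? yes. Count so far: 4
Gen 5: crossing 1x2. Involves strand 2? yes. Count so far: 5
Gen 6: crossing 1x3. Involves strand 2? no. Count so far: 5
Gen 7: crossing 2x3. Involves strand 2? yes. Count so far: 6
Gen 8: crossing 3x2. Involves strand 2? yes. Count so far: 7
Gen 9: crossing 3x1. Involves strand 2? no. Count so far: 7

Answer: 7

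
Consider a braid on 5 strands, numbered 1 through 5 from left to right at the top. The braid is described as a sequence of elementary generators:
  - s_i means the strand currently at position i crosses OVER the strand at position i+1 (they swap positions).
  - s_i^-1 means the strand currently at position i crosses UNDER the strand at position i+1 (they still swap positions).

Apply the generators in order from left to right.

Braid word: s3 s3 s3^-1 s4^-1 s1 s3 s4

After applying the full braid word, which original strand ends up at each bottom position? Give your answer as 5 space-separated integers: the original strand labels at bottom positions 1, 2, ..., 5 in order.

Answer: 2 1 5 3 4

Derivation:
Gen 1 (s3): strand 3 crosses over strand 4. Perm now: [1 2 4 3 5]
Gen 2 (s3): strand 4 crosses over strand 3. Perm now: [1 2 3 4 5]
Gen 3 (s3^-1): strand 3 crosses under strand 4. Perm now: [1 2 4 3 5]
Gen 4 (s4^-1): strand 3 crosses under strand 5. Perm now: [1 2 4 5 3]
Gen 5 (s1): strand 1 crosses over strand 2. Perm now: [2 1 4 5 3]
Gen 6 (s3): strand 4 crosses over strand 5. Perm now: [2 1 5 4 3]
Gen 7 (s4): strand 4 crosses over strand 3. Perm now: [2 1 5 3 4]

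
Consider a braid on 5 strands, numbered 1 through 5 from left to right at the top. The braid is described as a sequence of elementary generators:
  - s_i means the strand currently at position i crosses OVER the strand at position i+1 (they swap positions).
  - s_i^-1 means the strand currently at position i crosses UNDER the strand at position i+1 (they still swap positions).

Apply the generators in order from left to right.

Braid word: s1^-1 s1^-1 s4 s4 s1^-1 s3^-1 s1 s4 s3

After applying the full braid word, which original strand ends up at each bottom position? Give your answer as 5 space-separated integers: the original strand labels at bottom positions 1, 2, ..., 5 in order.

Gen 1 (s1^-1): strand 1 crosses under strand 2. Perm now: [2 1 3 4 5]
Gen 2 (s1^-1): strand 2 crosses under strand 1. Perm now: [1 2 3 4 5]
Gen 3 (s4): strand 4 crosses over strand 5. Perm now: [1 2 3 5 4]
Gen 4 (s4): strand 5 crosses over strand 4. Perm now: [1 2 3 4 5]
Gen 5 (s1^-1): strand 1 crosses under strand 2. Perm now: [2 1 3 4 5]
Gen 6 (s3^-1): strand 3 crosses under strand 4. Perm now: [2 1 4 3 5]
Gen 7 (s1): strand 2 crosses over strand 1. Perm now: [1 2 4 3 5]
Gen 8 (s4): strand 3 crosses over strand 5. Perm now: [1 2 4 5 3]
Gen 9 (s3): strand 4 crosses over strand 5. Perm now: [1 2 5 4 3]

Answer: 1 2 5 4 3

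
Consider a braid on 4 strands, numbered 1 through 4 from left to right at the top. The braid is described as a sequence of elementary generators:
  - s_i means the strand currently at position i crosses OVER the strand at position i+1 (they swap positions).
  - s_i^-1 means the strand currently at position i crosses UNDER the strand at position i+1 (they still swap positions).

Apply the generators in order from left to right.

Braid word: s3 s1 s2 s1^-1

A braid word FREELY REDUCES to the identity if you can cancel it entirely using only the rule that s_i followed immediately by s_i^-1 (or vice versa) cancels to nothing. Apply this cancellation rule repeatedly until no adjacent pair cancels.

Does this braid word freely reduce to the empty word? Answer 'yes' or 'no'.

Answer: no

Derivation:
Gen 1 (s3): push. Stack: [s3]
Gen 2 (s1): push. Stack: [s3 s1]
Gen 3 (s2): push. Stack: [s3 s1 s2]
Gen 4 (s1^-1): push. Stack: [s3 s1 s2 s1^-1]
Reduced word: s3 s1 s2 s1^-1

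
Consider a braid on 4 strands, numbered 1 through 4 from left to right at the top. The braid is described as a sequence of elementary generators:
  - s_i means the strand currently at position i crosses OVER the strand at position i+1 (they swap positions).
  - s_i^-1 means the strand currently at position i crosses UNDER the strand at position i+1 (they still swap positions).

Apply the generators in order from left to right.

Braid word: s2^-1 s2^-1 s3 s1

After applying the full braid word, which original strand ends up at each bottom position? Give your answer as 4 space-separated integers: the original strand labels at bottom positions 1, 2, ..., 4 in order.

Gen 1 (s2^-1): strand 2 crosses under strand 3. Perm now: [1 3 2 4]
Gen 2 (s2^-1): strand 3 crosses under strand 2. Perm now: [1 2 3 4]
Gen 3 (s3): strand 3 crosses over strand 4. Perm now: [1 2 4 3]
Gen 4 (s1): strand 1 crosses over strand 2. Perm now: [2 1 4 3]

Answer: 2 1 4 3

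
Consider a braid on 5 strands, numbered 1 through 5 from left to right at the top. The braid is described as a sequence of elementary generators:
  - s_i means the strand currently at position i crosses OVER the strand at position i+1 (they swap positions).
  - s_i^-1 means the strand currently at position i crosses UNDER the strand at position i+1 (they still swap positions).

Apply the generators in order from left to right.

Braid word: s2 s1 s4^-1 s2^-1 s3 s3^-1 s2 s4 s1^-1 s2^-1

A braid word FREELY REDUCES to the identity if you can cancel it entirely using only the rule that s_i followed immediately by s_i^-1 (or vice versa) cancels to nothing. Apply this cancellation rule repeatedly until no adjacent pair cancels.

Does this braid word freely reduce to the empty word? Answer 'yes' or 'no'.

Answer: yes

Derivation:
Gen 1 (s2): push. Stack: [s2]
Gen 2 (s1): push. Stack: [s2 s1]
Gen 3 (s4^-1): push. Stack: [s2 s1 s4^-1]
Gen 4 (s2^-1): push. Stack: [s2 s1 s4^-1 s2^-1]
Gen 5 (s3): push. Stack: [s2 s1 s4^-1 s2^-1 s3]
Gen 6 (s3^-1): cancels prior s3. Stack: [s2 s1 s4^-1 s2^-1]
Gen 7 (s2): cancels prior s2^-1. Stack: [s2 s1 s4^-1]
Gen 8 (s4): cancels prior s4^-1. Stack: [s2 s1]
Gen 9 (s1^-1): cancels prior s1. Stack: [s2]
Gen 10 (s2^-1): cancels prior s2. Stack: []
Reduced word: (empty)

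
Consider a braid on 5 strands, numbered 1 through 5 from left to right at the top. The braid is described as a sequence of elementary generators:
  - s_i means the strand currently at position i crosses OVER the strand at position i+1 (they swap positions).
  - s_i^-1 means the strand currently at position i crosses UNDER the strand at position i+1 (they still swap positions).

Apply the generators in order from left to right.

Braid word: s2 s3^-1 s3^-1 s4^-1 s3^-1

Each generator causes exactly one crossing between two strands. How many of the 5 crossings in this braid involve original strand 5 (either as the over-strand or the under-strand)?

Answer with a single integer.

Answer: 2

Derivation:
Gen 1: crossing 2x3. Involves strand 5? no. Count so far: 0
Gen 2: crossing 2x4. Involves strand 5? no. Count so far: 0
Gen 3: crossing 4x2. Involves strand 5? no. Count so far: 0
Gen 4: crossing 4x5. Involves strand 5? yes. Count so far: 1
Gen 5: crossing 2x5. Involves strand 5? yes. Count so far: 2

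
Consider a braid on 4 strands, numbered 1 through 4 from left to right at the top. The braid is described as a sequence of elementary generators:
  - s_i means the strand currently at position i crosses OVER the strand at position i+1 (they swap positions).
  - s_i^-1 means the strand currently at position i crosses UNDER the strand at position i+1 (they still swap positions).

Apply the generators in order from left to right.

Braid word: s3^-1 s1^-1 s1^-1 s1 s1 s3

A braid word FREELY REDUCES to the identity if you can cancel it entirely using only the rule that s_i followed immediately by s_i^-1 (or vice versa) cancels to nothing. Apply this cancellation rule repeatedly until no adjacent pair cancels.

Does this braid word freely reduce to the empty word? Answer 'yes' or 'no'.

Answer: yes

Derivation:
Gen 1 (s3^-1): push. Stack: [s3^-1]
Gen 2 (s1^-1): push. Stack: [s3^-1 s1^-1]
Gen 3 (s1^-1): push. Stack: [s3^-1 s1^-1 s1^-1]
Gen 4 (s1): cancels prior s1^-1. Stack: [s3^-1 s1^-1]
Gen 5 (s1): cancels prior s1^-1. Stack: [s3^-1]
Gen 6 (s3): cancels prior s3^-1. Stack: []
Reduced word: (empty)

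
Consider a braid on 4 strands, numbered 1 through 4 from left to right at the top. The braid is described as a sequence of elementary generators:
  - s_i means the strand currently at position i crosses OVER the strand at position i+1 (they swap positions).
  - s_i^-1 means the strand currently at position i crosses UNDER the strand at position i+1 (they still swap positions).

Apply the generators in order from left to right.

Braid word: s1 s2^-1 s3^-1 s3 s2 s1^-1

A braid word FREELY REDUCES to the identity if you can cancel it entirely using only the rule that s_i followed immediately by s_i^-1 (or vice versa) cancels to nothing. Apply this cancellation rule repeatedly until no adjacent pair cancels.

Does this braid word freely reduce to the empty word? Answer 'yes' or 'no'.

Answer: yes

Derivation:
Gen 1 (s1): push. Stack: [s1]
Gen 2 (s2^-1): push. Stack: [s1 s2^-1]
Gen 3 (s3^-1): push. Stack: [s1 s2^-1 s3^-1]
Gen 4 (s3): cancels prior s3^-1. Stack: [s1 s2^-1]
Gen 5 (s2): cancels prior s2^-1. Stack: [s1]
Gen 6 (s1^-1): cancels prior s1. Stack: []
Reduced word: (empty)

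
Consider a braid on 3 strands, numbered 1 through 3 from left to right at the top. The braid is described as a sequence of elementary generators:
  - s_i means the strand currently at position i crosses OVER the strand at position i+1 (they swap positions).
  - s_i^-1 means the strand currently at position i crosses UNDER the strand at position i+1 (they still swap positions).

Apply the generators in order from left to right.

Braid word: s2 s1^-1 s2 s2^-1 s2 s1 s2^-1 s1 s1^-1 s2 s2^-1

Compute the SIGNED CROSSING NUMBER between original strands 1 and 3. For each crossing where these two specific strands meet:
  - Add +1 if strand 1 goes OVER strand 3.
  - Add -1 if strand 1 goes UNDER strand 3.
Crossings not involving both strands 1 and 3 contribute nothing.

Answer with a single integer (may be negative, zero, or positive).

Answer: 2

Derivation:
Gen 1: crossing 2x3. Both 1&3? no. Sum: 0
Gen 2: 1 under 3. Both 1&3? yes. Contrib: -1. Sum: -1
Gen 3: crossing 1x2. Both 1&3? no. Sum: -1
Gen 4: crossing 2x1. Both 1&3? no. Sum: -1
Gen 5: crossing 1x2. Both 1&3? no. Sum: -1
Gen 6: crossing 3x2. Both 1&3? no. Sum: -1
Gen 7: 3 under 1. Both 1&3? yes. Contrib: +1. Sum: 0
Gen 8: crossing 2x1. Both 1&3? no. Sum: 0
Gen 9: crossing 1x2. Both 1&3? no. Sum: 0
Gen 10: 1 over 3. Both 1&3? yes. Contrib: +1. Sum: 1
Gen 11: 3 under 1. Both 1&3? yes. Contrib: +1. Sum: 2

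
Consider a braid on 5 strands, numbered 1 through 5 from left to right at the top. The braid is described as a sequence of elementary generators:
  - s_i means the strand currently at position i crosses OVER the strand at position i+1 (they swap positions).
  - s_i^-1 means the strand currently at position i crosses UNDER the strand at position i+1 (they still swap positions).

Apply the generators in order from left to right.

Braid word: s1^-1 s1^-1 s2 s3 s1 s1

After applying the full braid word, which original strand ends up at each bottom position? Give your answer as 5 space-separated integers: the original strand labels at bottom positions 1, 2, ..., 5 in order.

Gen 1 (s1^-1): strand 1 crosses under strand 2. Perm now: [2 1 3 4 5]
Gen 2 (s1^-1): strand 2 crosses under strand 1. Perm now: [1 2 3 4 5]
Gen 3 (s2): strand 2 crosses over strand 3. Perm now: [1 3 2 4 5]
Gen 4 (s3): strand 2 crosses over strand 4. Perm now: [1 3 4 2 5]
Gen 5 (s1): strand 1 crosses over strand 3. Perm now: [3 1 4 2 5]
Gen 6 (s1): strand 3 crosses over strand 1. Perm now: [1 3 4 2 5]

Answer: 1 3 4 2 5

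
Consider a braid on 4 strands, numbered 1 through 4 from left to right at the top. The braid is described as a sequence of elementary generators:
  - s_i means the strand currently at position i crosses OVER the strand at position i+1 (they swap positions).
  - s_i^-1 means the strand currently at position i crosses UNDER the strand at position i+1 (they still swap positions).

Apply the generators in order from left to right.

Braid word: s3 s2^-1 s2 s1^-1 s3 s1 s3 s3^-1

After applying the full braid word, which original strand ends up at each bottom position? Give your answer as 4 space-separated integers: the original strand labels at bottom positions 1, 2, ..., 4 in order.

Answer: 1 2 3 4

Derivation:
Gen 1 (s3): strand 3 crosses over strand 4. Perm now: [1 2 4 3]
Gen 2 (s2^-1): strand 2 crosses under strand 4. Perm now: [1 4 2 3]
Gen 3 (s2): strand 4 crosses over strand 2. Perm now: [1 2 4 3]
Gen 4 (s1^-1): strand 1 crosses under strand 2. Perm now: [2 1 4 3]
Gen 5 (s3): strand 4 crosses over strand 3. Perm now: [2 1 3 4]
Gen 6 (s1): strand 2 crosses over strand 1. Perm now: [1 2 3 4]
Gen 7 (s3): strand 3 crosses over strand 4. Perm now: [1 2 4 3]
Gen 8 (s3^-1): strand 4 crosses under strand 3. Perm now: [1 2 3 4]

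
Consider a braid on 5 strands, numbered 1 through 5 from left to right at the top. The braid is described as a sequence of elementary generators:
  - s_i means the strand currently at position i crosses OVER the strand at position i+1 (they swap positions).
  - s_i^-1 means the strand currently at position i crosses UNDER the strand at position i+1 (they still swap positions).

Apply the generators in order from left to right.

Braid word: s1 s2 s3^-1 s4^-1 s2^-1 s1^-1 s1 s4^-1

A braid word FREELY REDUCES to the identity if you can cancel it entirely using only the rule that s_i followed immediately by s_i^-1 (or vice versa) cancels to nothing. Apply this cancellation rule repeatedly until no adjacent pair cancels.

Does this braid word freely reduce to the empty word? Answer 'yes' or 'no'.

Answer: no

Derivation:
Gen 1 (s1): push. Stack: [s1]
Gen 2 (s2): push. Stack: [s1 s2]
Gen 3 (s3^-1): push. Stack: [s1 s2 s3^-1]
Gen 4 (s4^-1): push. Stack: [s1 s2 s3^-1 s4^-1]
Gen 5 (s2^-1): push. Stack: [s1 s2 s3^-1 s4^-1 s2^-1]
Gen 6 (s1^-1): push. Stack: [s1 s2 s3^-1 s4^-1 s2^-1 s1^-1]
Gen 7 (s1): cancels prior s1^-1. Stack: [s1 s2 s3^-1 s4^-1 s2^-1]
Gen 8 (s4^-1): push. Stack: [s1 s2 s3^-1 s4^-1 s2^-1 s4^-1]
Reduced word: s1 s2 s3^-1 s4^-1 s2^-1 s4^-1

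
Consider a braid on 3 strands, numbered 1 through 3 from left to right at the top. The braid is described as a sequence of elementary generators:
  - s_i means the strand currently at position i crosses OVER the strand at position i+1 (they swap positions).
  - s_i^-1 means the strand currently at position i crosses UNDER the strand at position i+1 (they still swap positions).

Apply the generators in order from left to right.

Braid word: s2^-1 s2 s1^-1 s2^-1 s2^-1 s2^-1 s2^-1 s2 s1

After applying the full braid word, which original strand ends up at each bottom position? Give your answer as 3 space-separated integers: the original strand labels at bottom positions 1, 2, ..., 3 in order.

Answer: 3 2 1

Derivation:
Gen 1 (s2^-1): strand 2 crosses under strand 3. Perm now: [1 3 2]
Gen 2 (s2): strand 3 crosses over strand 2. Perm now: [1 2 3]
Gen 3 (s1^-1): strand 1 crosses under strand 2. Perm now: [2 1 3]
Gen 4 (s2^-1): strand 1 crosses under strand 3. Perm now: [2 3 1]
Gen 5 (s2^-1): strand 3 crosses under strand 1. Perm now: [2 1 3]
Gen 6 (s2^-1): strand 1 crosses under strand 3. Perm now: [2 3 1]
Gen 7 (s2^-1): strand 3 crosses under strand 1. Perm now: [2 1 3]
Gen 8 (s2): strand 1 crosses over strand 3. Perm now: [2 3 1]
Gen 9 (s1): strand 2 crosses over strand 3. Perm now: [3 2 1]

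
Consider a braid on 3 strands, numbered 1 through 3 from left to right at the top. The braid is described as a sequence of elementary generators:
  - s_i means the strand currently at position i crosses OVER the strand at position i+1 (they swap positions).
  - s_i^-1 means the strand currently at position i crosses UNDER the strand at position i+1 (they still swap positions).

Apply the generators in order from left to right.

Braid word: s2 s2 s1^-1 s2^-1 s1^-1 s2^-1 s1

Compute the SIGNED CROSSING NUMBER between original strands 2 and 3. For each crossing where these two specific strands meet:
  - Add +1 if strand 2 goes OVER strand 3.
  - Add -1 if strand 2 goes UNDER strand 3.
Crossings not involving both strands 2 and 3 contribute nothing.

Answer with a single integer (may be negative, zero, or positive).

Gen 1: 2 over 3. Both 2&3? yes. Contrib: +1. Sum: 1
Gen 2: 3 over 2. Both 2&3? yes. Contrib: -1. Sum: 0
Gen 3: crossing 1x2. Both 2&3? no. Sum: 0
Gen 4: crossing 1x3. Both 2&3? no. Sum: 0
Gen 5: 2 under 3. Both 2&3? yes. Contrib: -1. Sum: -1
Gen 6: crossing 2x1. Both 2&3? no. Sum: -1
Gen 7: crossing 3x1. Both 2&3? no. Sum: -1

Answer: -1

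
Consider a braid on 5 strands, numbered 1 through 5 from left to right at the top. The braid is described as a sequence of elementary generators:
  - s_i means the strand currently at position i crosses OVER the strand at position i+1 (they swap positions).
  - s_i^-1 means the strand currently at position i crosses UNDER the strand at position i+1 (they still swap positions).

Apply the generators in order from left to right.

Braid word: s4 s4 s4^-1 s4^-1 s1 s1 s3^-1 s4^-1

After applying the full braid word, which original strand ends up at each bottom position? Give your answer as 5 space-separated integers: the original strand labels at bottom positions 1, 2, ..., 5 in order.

Answer: 1 2 4 5 3

Derivation:
Gen 1 (s4): strand 4 crosses over strand 5. Perm now: [1 2 3 5 4]
Gen 2 (s4): strand 5 crosses over strand 4. Perm now: [1 2 3 4 5]
Gen 3 (s4^-1): strand 4 crosses under strand 5. Perm now: [1 2 3 5 4]
Gen 4 (s4^-1): strand 5 crosses under strand 4. Perm now: [1 2 3 4 5]
Gen 5 (s1): strand 1 crosses over strand 2. Perm now: [2 1 3 4 5]
Gen 6 (s1): strand 2 crosses over strand 1. Perm now: [1 2 3 4 5]
Gen 7 (s3^-1): strand 3 crosses under strand 4. Perm now: [1 2 4 3 5]
Gen 8 (s4^-1): strand 3 crosses under strand 5. Perm now: [1 2 4 5 3]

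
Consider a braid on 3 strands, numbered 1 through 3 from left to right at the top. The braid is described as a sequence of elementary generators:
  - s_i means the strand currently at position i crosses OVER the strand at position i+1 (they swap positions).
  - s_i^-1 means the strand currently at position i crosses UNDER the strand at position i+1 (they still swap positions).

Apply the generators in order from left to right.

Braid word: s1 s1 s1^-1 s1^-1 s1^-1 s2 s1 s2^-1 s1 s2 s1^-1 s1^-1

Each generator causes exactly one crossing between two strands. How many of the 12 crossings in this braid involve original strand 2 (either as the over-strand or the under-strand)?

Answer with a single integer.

Gen 1: crossing 1x2. Involves strand 2? yes. Count so far: 1
Gen 2: crossing 2x1. Involves strand 2? yes. Count so far: 2
Gen 3: crossing 1x2. Involves strand 2? yes. Count so far: 3
Gen 4: crossing 2x1. Involves strand 2? yes. Count so far: 4
Gen 5: crossing 1x2. Involves strand 2? yes. Count so far: 5
Gen 6: crossing 1x3. Involves strand 2? no. Count so far: 5
Gen 7: crossing 2x3. Involves strand 2? yes. Count so far: 6
Gen 8: crossing 2x1. Involves strand 2? yes. Count so far: 7
Gen 9: crossing 3x1. Involves strand 2? no. Count so far: 7
Gen 10: crossing 3x2. Involves strand 2? yes. Count so far: 8
Gen 11: crossing 1x2. Involves strand 2? yes. Count so far: 9
Gen 12: crossing 2x1. Involves strand 2? yes. Count so far: 10

Answer: 10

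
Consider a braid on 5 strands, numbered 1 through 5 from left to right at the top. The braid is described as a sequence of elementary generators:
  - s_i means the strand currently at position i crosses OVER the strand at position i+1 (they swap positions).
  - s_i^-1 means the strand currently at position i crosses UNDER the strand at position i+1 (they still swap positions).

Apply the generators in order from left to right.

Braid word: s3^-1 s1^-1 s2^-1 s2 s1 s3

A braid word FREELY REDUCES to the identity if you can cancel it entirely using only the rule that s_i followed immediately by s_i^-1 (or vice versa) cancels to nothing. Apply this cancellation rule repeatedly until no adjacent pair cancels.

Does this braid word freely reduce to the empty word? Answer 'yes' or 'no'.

Answer: yes

Derivation:
Gen 1 (s3^-1): push. Stack: [s3^-1]
Gen 2 (s1^-1): push. Stack: [s3^-1 s1^-1]
Gen 3 (s2^-1): push. Stack: [s3^-1 s1^-1 s2^-1]
Gen 4 (s2): cancels prior s2^-1. Stack: [s3^-1 s1^-1]
Gen 5 (s1): cancels prior s1^-1. Stack: [s3^-1]
Gen 6 (s3): cancels prior s3^-1. Stack: []
Reduced word: (empty)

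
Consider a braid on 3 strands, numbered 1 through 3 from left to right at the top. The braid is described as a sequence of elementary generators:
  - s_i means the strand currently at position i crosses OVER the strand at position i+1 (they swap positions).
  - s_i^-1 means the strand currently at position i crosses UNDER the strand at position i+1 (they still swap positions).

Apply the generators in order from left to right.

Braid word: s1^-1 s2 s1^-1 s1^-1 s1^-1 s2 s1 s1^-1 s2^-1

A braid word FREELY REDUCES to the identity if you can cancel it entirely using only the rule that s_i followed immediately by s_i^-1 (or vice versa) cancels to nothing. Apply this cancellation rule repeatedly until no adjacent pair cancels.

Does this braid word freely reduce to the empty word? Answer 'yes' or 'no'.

Answer: no

Derivation:
Gen 1 (s1^-1): push. Stack: [s1^-1]
Gen 2 (s2): push. Stack: [s1^-1 s2]
Gen 3 (s1^-1): push. Stack: [s1^-1 s2 s1^-1]
Gen 4 (s1^-1): push. Stack: [s1^-1 s2 s1^-1 s1^-1]
Gen 5 (s1^-1): push. Stack: [s1^-1 s2 s1^-1 s1^-1 s1^-1]
Gen 6 (s2): push. Stack: [s1^-1 s2 s1^-1 s1^-1 s1^-1 s2]
Gen 7 (s1): push. Stack: [s1^-1 s2 s1^-1 s1^-1 s1^-1 s2 s1]
Gen 8 (s1^-1): cancels prior s1. Stack: [s1^-1 s2 s1^-1 s1^-1 s1^-1 s2]
Gen 9 (s2^-1): cancels prior s2. Stack: [s1^-1 s2 s1^-1 s1^-1 s1^-1]
Reduced word: s1^-1 s2 s1^-1 s1^-1 s1^-1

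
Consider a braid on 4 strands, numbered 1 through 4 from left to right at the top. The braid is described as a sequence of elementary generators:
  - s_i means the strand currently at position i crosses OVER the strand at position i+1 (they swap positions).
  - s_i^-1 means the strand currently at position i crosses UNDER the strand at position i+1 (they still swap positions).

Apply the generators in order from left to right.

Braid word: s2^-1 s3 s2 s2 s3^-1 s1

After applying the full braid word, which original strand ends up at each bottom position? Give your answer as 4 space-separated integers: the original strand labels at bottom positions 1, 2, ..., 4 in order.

Answer: 3 1 2 4

Derivation:
Gen 1 (s2^-1): strand 2 crosses under strand 3. Perm now: [1 3 2 4]
Gen 2 (s3): strand 2 crosses over strand 4. Perm now: [1 3 4 2]
Gen 3 (s2): strand 3 crosses over strand 4. Perm now: [1 4 3 2]
Gen 4 (s2): strand 4 crosses over strand 3. Perm now: [1 3 4 2]
Gen 5 (s3^-1): strand 4 crosses under strand 2. Perm now: [1 3 2 4]
Gen 6 (s1): strand 1 crosses over strand 3. Perm now: [3 1 2 4]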